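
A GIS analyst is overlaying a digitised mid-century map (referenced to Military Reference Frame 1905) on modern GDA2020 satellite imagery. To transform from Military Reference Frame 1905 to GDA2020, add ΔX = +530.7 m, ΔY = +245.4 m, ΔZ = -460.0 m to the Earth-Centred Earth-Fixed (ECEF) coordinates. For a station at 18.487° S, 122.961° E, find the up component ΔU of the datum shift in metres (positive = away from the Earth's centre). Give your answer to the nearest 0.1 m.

ΔU = 67.3 m

At φ = -18.487°, λ = 122.961°: sin φ = -0.317089, cos φ = 0.948396, sin λ = 0.839041, cos λ = -0.544068.
ΔU = cos φ cos λ·ΔX + cos φ sin λ·ΔY + sin φ·ΔZ = (0.948396)(-0.544068)(530.7) + (0.948396)(0.839041)(245.4) + (-0.317089)(-460.0) = 67.30 m.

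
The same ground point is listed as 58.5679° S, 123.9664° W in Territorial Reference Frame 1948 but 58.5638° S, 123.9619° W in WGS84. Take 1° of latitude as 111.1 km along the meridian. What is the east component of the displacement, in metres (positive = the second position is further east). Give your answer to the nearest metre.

ΔE = 261 m

Δφ = -58.5638° − -58.5679° = +0.0041°; Δλ = -123.9619° − -123.9664° = +0.0045°.
ΔN = Δφ × 111100 = 455.5 m; ΔE = Δλ × 111100 × cos(-58.5679°) = +0.0045 × 111100 × 0.521488 = 260.7 m.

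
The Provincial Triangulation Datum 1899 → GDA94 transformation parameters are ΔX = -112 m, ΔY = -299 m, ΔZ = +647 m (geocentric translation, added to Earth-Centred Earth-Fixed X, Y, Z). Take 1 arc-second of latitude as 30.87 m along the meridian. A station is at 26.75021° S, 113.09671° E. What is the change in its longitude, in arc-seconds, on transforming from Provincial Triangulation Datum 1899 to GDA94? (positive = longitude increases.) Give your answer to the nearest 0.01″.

sin φ = -0.450102, cos φ = 0.892977, sin λ = 0.919844, cos λ = -0.392284.
East component: ΔE = −sin λ·ΔX + cos λ·ΔY = −(0.919844)(-112) + (-0.392284)(-299) = 220.32 m.
1° of latitude spans 3600 × 30.87 = 111132 m; at latitude φ, 1° of longitude spans that × cos φ = 99238.4 m, so Δλ = 220.32 / 99238.4 × 3600 = 7.992″.

Δλ = 7.99″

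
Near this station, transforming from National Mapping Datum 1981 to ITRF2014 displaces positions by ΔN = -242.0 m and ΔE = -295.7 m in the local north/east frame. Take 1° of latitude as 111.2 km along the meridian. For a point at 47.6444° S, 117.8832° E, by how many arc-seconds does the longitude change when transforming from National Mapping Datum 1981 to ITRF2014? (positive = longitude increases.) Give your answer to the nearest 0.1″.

At latitude -47.6444°, cos φ = 0.673730.
1° of longitude at this latitude = 111.2 × cos φ = 74.92 km, so Δλ = -295.7 / 74918.8 = -0.0039469° = -14.209″.

Δλ = -14.2″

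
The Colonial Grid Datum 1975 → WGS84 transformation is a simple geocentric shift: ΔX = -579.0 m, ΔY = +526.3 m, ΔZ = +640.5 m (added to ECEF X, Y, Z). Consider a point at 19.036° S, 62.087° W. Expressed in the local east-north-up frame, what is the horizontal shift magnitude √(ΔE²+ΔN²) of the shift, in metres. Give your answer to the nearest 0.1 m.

The local east axis at (φ, λ) is (−sin λ, cos λ, 0), so ΔE = −sin(-62.087°)·(-579.0) + cos(-62.087°)·526.3 = -265.26 m.
The local north axis is (−sin φ cos λ, −sin φ sin λ, cos φ), giving ΔN = -88.405 − 151.688 + 605.474 = 365.38 m.
Horizontal magnitude = √(ΔE² + ΔN²) = √((-265.26)² + 365.38²) = 451.52 m.

451.5 m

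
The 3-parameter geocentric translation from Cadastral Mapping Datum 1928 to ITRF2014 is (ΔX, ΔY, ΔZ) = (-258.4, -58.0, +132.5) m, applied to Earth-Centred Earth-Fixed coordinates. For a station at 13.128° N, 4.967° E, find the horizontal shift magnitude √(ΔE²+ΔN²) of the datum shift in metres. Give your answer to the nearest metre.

192 m

At φ = 13.128°, λ = 4.967°: sin φ = 0.227127, cos φ = 0.973865, sin λ = 0.086582, cos λ = 0.996245.
ΔE = −sin λ·ΔX + cos λ·ΔY = −(0.086582)·(-258.4) + (0.996245)·(-58.0) = -35.41 m.
ΔN = −sin φ cos λ·ΔX − sin φ sin λ·ΔY + cos φ·ΔZ = −(0.227127)(0.996245)(-258.4) − (0.227127)(0.086582)(-58.0) + (0.973865)(132.5) = 188.65 m.
Horizontal magnitude = √(ΔE² + ΔN²) = √((-35.41)² + 188.65²) = 191.94 m.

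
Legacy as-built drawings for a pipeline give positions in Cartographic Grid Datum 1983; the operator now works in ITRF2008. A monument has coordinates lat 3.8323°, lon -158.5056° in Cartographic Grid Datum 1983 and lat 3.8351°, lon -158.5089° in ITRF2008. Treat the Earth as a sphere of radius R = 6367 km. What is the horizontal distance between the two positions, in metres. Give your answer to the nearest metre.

480 m

Δφ = 3.8351° − 3.8323° = +0.0028°; Δλ = -158.5089° − -158.5056° = -0.0033°.
1° along a meridian = πR/180 = 111125 m.
ΔN = Δφ × 111125 = 311.2 m; ΔE = Δλ × 111125 × cos(3.8323°) = -0.0033 × 111125 × 0.997764 = -365.9 m.
Distance = √(ΔE² + ΔN²) = √((-365.9)² + 311.2²) = 480.3 m.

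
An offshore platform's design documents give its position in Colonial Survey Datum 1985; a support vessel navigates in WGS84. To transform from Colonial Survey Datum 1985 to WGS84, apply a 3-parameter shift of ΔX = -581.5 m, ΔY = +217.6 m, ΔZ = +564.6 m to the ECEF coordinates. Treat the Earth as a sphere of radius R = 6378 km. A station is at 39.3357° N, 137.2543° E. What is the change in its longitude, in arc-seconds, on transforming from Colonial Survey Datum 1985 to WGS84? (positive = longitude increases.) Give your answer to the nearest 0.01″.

sin φ = 0.633863, cos φ = 0.773445, sin λ = 0.678746, cos λ = -0.734373.
East component: ΔE = −sin λ·ΔX + cos λ·ΔY = −(0.678746)(-581.5) + (-0.734373)(217.6) = 234.89 m.
1° of latitude spans πR/180 = 111317 m; at latitude φ, 1° of longitude spans that × cos φ = 86097.7 m, so Δλ = 234.89 / 86097.7 × 3600 = 9.821″.

Δλ = 9.82″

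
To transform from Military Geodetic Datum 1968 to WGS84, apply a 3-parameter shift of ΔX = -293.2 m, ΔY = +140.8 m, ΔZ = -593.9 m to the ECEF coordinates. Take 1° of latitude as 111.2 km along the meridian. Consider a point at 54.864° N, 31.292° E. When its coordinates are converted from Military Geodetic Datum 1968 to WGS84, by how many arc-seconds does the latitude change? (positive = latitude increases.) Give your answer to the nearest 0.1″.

Δφ = -6.4″

sin φ = 0.817788, cos φ = 0.575519, sin λ = 0.519400, cos λ = 0.854531.
North component: ΔN = −sin φ cos λ·ΔX − sin φ sin λ·ΔY + cos φ·ΔZ = −(0.817788)(0.854531)(-293.2) − (0.817788)(0.519400)(140.8) + (0.575519)(-593.9) = -196.71 m.
1° of latitude spans 111200 m, so Δφ = -196.71 / 111200 × 3600 = -6.368″.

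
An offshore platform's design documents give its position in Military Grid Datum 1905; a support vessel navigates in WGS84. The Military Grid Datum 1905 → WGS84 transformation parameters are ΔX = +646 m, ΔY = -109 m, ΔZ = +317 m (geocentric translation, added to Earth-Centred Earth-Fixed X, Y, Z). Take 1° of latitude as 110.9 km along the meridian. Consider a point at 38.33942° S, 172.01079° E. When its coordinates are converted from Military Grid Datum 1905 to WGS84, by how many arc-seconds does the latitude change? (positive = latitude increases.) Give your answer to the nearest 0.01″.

Δφ = -5.12″

sin φ = -0.620319, cos φ = 0.784350, sin λ = 0.138987, cos λ = -0.990294.
North component: ΔN = −sin φ cos λ·ΔX − sin φ sin λ·ΔY + cos φ·ΔZ = −(-0.620319)(-0.990294)(646) − (-0.620319)(0.138987)(-109) + (0.784350)(317) = -157.60 m.
1° of latitude spans 110900 m, so Δφ = -157.60 / 110900 × 3600 = -5.116″.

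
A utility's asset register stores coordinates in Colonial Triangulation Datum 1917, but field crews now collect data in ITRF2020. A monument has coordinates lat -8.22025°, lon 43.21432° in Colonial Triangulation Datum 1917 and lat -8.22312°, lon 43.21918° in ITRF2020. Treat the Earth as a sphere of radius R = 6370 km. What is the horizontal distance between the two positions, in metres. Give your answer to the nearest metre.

623 m

Δφ = -8.22312° − -8.22025° = -0.00287°; Δλ = 43.21918° − 43.21432° = +0.00486°.
1° along a meridian = πR/180 = 111177 m.
ΔN = Δφ × 111177 = -319.1 m; ΔE = Δλ × 111177 × cos(-8.22025°) = +0.00486 × 111177 × 0.989726 = 534.8 m.
Distance = √(ΔE² + ΔN²) = √(534.8² + (-319.1)²) = 622.7 m.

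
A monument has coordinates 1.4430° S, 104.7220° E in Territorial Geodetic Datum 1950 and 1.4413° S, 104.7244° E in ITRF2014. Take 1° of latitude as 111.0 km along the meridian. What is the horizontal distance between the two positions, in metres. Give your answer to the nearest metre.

326 m

Δφ = -1.4413° − -1.4430° = +0.0017°; Δλ = 104.7244° − 104.7220° = +0.0024°.
ΔN = Δφ × 111000 = 188.7 m; ΔE = Δλ × 111000 × cos(-1.4430°) = +0.0024 × 111000 × 0.999683 = 266.3 m.
Distance = √(ΔE² + ΔN²) = √(266.3² + 188.7²) = 326.4 m.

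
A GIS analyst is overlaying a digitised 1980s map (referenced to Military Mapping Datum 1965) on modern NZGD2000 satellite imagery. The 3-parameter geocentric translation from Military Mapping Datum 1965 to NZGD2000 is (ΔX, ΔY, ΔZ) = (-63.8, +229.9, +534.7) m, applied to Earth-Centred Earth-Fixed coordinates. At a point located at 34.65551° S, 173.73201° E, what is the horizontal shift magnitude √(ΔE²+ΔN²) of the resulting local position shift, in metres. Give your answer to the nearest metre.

The local east axis at (φ, λ) is (−sin λ, cos λ, 0), so ΔE = −sin(173.73201°)·(-63.8) + cos(173.73201°)·229.9 = -221.56 m.
The local north axis is (−sin φ cos λ, −sin φ sin λ, cos φ), giving ΔN = 36.062 + 14.273 + 439.837 = 490.17 m.
Horizontal magnitude = √(ΔE² + ΔN²) = √((-221.56)² + 490.17²) = 537.92 m.

538 m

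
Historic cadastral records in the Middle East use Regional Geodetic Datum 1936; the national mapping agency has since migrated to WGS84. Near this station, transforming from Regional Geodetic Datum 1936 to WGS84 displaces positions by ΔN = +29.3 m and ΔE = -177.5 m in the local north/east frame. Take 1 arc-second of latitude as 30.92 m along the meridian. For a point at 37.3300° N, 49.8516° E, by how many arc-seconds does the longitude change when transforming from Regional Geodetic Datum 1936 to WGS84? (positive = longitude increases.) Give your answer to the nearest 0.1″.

At latitude 37.3300°, cos φ = 0.795156.
1″ of longitude at this latitude = 30.92 × cos φ = 24.5862 m, so Δλ = -177.5 / 24.5862 = -7.219″.

Δλ = -7.2″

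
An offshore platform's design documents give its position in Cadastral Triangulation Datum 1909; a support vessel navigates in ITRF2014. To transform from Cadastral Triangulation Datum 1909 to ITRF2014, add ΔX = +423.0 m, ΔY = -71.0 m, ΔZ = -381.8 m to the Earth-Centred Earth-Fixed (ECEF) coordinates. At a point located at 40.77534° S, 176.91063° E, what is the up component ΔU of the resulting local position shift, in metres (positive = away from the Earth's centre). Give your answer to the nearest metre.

At φ = -40.77534°, λ = 176.91063°: sin φ = -0.653095, cos φ = 0.757276, sin λ = 0.053894, cos λ = -0.998547.
ΔU = cos φ cos λ·ΔX + cos φ sin λ·ΔY + sin φ·ΔZ = (0.757276)(-0.998547)(423.0) + (0.757276)(0.053894)(-71.0) + (-0.653095)(-381.8) = -73.41 m.

ΔU = -73 m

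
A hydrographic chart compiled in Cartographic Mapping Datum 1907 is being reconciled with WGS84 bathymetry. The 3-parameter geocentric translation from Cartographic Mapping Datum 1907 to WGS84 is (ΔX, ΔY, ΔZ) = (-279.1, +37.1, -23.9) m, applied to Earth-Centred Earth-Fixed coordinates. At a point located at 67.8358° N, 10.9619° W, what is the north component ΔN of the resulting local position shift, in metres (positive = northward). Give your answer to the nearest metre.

The local north axis is (−sin φ cos λ, −sin φ sin λ, cos φ), giving ΔN = 253.760 + 6.533 − 9.017 = 251.28 m.

ΔN = 251 m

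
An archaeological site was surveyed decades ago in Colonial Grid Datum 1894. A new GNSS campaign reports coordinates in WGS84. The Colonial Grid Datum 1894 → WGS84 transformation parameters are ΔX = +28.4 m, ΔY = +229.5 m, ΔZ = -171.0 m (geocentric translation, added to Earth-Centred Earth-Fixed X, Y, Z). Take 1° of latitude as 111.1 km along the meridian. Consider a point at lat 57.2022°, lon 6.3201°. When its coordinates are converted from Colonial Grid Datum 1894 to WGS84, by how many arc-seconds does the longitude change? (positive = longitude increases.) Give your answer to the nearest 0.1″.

sin φ = 0.840587, cos φ = 0.541676, sin λ = 0.110083, cos λ = 0.993922.
East component: ΔE = −sin λ·ΔX + cos λ·ΔY = −(0.110083)(28.4) + (0.993922)(229.5) = 224.98 m.
1° of latitude spans 111100 m; at latitude φ, 1° of longitude spans that × cos φ = 60180.2 m, so Δλ = 224.98 / 60180.2 × 3600 = 13.458″.

Δλ = 13.5″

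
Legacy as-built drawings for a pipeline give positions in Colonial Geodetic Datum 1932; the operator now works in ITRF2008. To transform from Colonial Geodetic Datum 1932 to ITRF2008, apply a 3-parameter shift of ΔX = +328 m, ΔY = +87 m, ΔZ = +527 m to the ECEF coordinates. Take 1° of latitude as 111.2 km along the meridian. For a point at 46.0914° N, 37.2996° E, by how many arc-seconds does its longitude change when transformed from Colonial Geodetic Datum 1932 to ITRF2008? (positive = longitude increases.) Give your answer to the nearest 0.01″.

Δλ = -6.05″

sin φ = 0.720447, cos φ = 0.693510, sin λ = 0.605983, cos λ = 0.795478.
East component: ΔE = −sin λ·ΔX + cos λ·ΔY = −(0.605983)(328) + (0.795478)(87) = -129.56 m.
1° of latitude spans 111200 m; at latitude φ, 1° of longitude spans that × cos φ = 77118.3 m, so Δλ = -129.56 / 77118.3 × 3600 = -6.048″.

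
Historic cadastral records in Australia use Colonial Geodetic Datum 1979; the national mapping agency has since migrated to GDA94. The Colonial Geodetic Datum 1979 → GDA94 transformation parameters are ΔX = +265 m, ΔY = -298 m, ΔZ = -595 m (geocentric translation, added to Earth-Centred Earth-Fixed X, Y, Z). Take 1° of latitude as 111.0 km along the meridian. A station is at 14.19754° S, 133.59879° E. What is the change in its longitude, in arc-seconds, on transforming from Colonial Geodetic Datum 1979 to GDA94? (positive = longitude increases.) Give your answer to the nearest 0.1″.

Δλ = 0.5″

sin φ = -0.245266, cos φ = 0.969456, sin λ = 0.724186, cos λ = -0.689604.
East component: ΔE = −sin λ·ΔX + cos λ·ΔY = −(0.724186)(265) + (-0.689604)(-298) = 13.59 m.
1° of latitude spans 111000 m; at latitude φ, 1° of longitude spans that × cos φ = 107609.6 m, so Δλ = 13.59 / 107609.6 × 3600 = 0.455″.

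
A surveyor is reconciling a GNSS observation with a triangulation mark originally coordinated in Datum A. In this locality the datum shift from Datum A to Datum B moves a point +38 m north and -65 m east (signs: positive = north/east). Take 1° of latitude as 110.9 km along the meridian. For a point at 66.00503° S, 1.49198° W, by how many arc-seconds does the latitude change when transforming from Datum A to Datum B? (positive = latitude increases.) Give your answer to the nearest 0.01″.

1° of latitude = 110.9 km, so Δφ = 38.0 / 110900 = 0.0003427° = 1.234″.

Δφ = 1.23″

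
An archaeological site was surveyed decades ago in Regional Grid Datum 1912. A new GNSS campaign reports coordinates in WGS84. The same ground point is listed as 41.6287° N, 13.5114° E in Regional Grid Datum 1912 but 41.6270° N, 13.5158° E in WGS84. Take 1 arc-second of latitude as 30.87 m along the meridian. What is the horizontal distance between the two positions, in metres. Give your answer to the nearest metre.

411 m

Δφ = 41.6270° − 41.6287° = -0.0017°; Δλ = 13.5158° − 13.5114° = +0.0044°.
1° of latitude = 3600 × 30.87 = 111132 m.
ΔN = Δφ × 111132 = -188.9 m; ΔE = Δλ × 111132 × cos(41.6287°) = +0.0044 × 111132 × 0.747465 = 365.5 m.
Distance = √(ΔE² + ΔN²) = √(365.5² + (-188.9)²) = 411.4 m.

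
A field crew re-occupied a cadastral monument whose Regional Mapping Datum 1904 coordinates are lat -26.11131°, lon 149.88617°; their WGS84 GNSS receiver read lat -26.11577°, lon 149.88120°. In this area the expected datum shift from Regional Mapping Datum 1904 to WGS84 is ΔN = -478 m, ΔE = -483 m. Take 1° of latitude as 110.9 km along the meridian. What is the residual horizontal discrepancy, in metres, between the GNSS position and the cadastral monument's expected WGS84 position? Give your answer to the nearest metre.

Observed coordinate differences: Δφ = -0.00446°, Δλ = -0.00497°.
Converting to metres (1° lat = 110900 m, cos φ = 0.897941): observed ΔN = -494.6 m, observed ΔE = -494.9 m.
Subtracting the expected shift leaves a residual of -494.6 − (-478) = -16.6 m north and -494.9 − (-483) = -11.9 m east.
Residual distance = √((-16.6)² + (-11.9)²) = 20.4 m.

20 m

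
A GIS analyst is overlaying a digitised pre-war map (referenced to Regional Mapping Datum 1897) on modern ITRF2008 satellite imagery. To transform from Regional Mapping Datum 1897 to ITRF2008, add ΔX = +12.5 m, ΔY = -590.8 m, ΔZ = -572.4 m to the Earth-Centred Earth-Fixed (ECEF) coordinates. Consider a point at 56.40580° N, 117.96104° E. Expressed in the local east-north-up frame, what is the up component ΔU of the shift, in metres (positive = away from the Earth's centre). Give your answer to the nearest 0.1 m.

The local up (radial) axis is (cos φ cos λ, cos φ sin λ, sin φ), giving ΔU = -3.243 − 288.734 − 476.796 = -768.77 m.

ΔU = -768.8 m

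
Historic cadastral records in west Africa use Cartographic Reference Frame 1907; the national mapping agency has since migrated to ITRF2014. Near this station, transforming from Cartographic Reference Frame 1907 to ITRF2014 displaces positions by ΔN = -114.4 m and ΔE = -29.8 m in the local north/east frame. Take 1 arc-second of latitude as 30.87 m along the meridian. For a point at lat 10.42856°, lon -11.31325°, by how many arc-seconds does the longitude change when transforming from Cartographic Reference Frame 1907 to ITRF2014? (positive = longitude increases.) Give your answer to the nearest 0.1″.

At latitude 10.42856°, cos φ = 0.983481.
1″ of longitude at this latitude = 30.87 × cos φ = 30.3601 m, so Δλ = -29.8 / 30.3601 = -0.982″.

Δλ = -1.0″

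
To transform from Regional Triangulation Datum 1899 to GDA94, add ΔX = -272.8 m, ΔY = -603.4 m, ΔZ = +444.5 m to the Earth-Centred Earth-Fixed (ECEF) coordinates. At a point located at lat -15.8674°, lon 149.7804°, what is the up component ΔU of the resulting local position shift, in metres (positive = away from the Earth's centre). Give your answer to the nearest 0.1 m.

ΔU = -186.9 m

The local up (radial) axis is (cos φ cos λ, cos φ sin λ, sin φ), giving ΔU = 226.745 − 292.129 − 121.532 = -186.92 m.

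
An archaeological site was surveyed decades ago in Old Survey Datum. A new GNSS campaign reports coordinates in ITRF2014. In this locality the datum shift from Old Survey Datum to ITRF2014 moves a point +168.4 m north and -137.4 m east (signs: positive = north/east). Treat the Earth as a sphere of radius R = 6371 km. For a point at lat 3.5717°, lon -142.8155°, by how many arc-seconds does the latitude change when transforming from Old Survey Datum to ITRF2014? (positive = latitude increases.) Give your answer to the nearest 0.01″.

Δφ = 5.45″

On a sphere of radius R, 1 rad of latitude = R, so Δφ = ΔN / R = 168.4 / 6371000 = 2.6432e-05 rad = 5.452″.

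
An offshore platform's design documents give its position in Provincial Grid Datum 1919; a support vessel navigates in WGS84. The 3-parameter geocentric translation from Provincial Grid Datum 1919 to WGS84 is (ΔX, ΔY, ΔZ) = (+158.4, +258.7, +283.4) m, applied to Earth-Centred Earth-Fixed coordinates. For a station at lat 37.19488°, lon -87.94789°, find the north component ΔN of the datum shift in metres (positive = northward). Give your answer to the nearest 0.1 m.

At φ = 37.19488°, λ = -87.94789°: sin φ = 0.604528, cos φ = 0.796584, sin λ = -0.999359, cos λ = 0.035808.
ΔN = −sin φ cos λ·ΔX − sin φ sin λ·ΔY + cos φ·ΔZ = −(0.604528)(0.035808)(158.4) − (0.604528)(-0.999359)(258.7) + (0.796584)(283.4) = 378.61 m.

ΔN = 378.6 m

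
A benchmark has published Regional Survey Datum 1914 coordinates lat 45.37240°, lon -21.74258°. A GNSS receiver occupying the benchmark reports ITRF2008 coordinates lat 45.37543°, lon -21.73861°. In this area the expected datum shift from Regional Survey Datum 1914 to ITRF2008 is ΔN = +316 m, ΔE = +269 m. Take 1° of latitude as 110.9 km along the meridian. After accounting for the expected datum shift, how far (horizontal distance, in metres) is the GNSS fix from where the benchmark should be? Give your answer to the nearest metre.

Observed coordinate differences: Δφ = +0.00303°, Δλ = +0.00397°.
Converting to metres (1° lat = 110900 m, cos φ = 0.702496): observed ΔN = 336.0 m, observed ΔE = 309.3 m.
Subtracting the expected shift leaves a residual of 336.0 − (316) = 20.0 m north and 309.3 − (269) = 40.3 m east.
Residual distance = √(20.0² + 40.3²) = 45.0 m.

45 m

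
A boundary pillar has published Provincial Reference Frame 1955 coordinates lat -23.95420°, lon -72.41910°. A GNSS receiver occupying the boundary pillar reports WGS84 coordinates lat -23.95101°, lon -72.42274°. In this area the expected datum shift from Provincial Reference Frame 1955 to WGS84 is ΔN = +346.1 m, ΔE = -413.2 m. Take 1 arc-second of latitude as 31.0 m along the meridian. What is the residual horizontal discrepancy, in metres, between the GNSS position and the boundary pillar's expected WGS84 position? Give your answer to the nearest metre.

43 m

Observed coordinate differences: Δφ = +0.00319°, Δλ = -0.00364°.
Converting to metres (1° lat = 111600 m, cos φ = 0.913870): observed ΔN = 356.0 m, observed ΔE = -371.2 m.
Subtracting the expected shift leaves a residual of 356.0 − (346.1) = 9.9 m north and -371.2 − (-413.2) = 42.0 m east.
Residual distance = √(9.9² + 42.0²) = 43.1 m.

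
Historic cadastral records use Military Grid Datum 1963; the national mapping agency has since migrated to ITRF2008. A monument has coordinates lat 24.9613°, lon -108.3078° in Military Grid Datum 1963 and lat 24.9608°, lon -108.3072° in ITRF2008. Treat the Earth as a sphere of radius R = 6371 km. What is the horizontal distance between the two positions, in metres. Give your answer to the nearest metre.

Δφ = 24.9608° − 24.9613° = -0.0005°; Δλ = -108.3072° − -108.3078° = +0.0006°.
1° along a meridian = πR/180 = 111195 m.
ΔN = Δφ × 111195 = -55.6 m; ΔE = Δλ × 111195 × cos(24.9613°) = +0.0006 × 111195 × 0.906593 = 60.5 m.
Distance = √(ΔE² + ΔN²) = √(60.5² + (-55.6)²) = 82.2 m.

82 m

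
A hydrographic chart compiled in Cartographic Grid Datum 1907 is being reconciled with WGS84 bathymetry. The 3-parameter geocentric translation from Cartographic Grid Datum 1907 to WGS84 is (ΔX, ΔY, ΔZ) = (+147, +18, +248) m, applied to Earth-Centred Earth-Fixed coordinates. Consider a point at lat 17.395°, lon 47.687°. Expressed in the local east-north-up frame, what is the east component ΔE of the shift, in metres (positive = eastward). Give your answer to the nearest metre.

The local east axis at (φ, λ) is (−sin λ, cos λ, 0), so ΔE = −sin(47.687°)·147 + cos(47.687°)·18 = -96.59 m.

ΔE = -97 m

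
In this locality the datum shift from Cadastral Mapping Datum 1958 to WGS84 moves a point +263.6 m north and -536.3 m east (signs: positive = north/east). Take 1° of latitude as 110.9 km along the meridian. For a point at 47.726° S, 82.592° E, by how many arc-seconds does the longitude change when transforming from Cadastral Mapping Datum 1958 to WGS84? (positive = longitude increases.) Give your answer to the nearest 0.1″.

Δλ = -25.9″

At latitude -47.726°, cos φ = 0.672677.
1° of longitude at this latitude = 110.9 × cos φ = 74.60 km, so Δλ = -536.3 / 74599.9 = -0.0071890° = -25.880″.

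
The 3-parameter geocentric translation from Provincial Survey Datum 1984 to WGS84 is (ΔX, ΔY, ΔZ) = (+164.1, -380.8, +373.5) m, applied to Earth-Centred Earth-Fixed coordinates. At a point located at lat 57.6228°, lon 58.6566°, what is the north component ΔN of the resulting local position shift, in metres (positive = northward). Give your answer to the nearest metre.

At φ = 57.6228°, λ = 58.6566°: sin φ = 0.844541, cos φ = 0.535491, sin λ = 0.854065, cos λ = 0.520166.
ΔN = −sin φ cos λ·ΔX − sin φ sin λ·ΔY + cos φ·ΔZ = −(0.844541)(0.520166)(164.1) − (0.844541)(0.854065)(-380.8) + (0.535491)(373.5) = 402.58 m.

ΔN = 403 m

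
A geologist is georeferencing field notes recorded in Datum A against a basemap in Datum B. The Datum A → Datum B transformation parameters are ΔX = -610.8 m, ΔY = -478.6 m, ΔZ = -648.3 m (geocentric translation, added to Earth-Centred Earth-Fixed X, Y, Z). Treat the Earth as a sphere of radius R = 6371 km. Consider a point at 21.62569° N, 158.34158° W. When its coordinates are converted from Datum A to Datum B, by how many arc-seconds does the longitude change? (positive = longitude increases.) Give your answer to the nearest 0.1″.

Δλ = 7.6″

sin φ = 0.368541, cos φ = 0.929611, sin λ = -0.369072, cos λ = -0.929401.
East component: ΔE = −sin λ·ΔX + cos λ·ΔY = −(-0.369072)(-610.8) + (-0.929401)(-478.6) = 219.38 m.
1° of latitude spans πR/180 = 111195 m; at latitude φ, 1° of longitude spans that × cos φ = 103368.1 m, so Δλ = 219.38 / 103368.1 × 3600 = 7.640″.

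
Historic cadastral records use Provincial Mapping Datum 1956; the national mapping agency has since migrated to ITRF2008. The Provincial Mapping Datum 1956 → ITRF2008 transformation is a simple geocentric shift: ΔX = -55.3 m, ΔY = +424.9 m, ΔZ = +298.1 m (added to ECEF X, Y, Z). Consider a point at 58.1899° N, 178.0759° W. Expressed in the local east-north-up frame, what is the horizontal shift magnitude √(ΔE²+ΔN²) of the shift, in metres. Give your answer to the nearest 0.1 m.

At φ = 58.1899°, λ = -178.0759°: sin φ = 0.849800, cos φ = 0.527106, sin λ = -0.033576, cos λ = -0.999436.
ΔE = −sin λ·ΔX + cos λ·ΔY = −(-0.033576)·(-55.3) + (-0.999436)·(424.9) = -426.52 m.
ΔN = −sin φ cos λ·ΔX − sin φ sin λ·ΔY + cos φ·ΔZ = −(0.849800)(-0.999436)(-55.3) − (0.849800)(-0.033576)(424.9) + (0.527106)(298.1) = 122.29 m.
Horizontal magnitude = √(ΔE² + ΔN²) = √((-426.52)² + 122.29²) = 443.70 m.

443.7 m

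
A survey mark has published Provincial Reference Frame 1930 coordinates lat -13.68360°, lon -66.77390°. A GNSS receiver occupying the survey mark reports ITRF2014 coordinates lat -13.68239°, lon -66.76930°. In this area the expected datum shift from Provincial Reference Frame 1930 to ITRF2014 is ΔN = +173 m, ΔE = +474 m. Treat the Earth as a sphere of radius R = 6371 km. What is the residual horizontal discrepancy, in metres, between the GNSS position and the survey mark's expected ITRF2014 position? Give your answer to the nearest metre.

Observed coordinate differences: Δφ = +0.00121°, Δλ = +0.00460°.
Converting to metres (1° lat = 111195 m, cos φ = 0.971617): observed ΔN = 134.5 m, observed ΔE = 497.0 m.
Subtracting the expected shift leaves a residual of 134.5 − (173) = -38.5 m north and 497.0 − (474) = 23.0 m east.
Residual distance = √((-38.5)² + 23.0²) = 44.8 m.

45 m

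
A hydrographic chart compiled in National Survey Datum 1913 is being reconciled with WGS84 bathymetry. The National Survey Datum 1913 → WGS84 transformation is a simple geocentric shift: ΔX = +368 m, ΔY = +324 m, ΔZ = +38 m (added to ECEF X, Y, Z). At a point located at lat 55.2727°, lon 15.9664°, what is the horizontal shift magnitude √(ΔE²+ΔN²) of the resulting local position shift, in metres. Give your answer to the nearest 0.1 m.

At φ = 55.2727°, λ = 15.9664°: sin φ = 0.821873, cos φ = 0.569671, sin λ = 0.275074, cos λ = 0.961423.
ΔE = −sin λ·ΔX + cos λ·ΔY = −(0.275074)·(368) + (0.961423)·(324) = 210.27 m.
ΔN = −sin φ cos λ·ΔX − sin φ sin λ·ΔY + cos φ·ΔZ = −(0.821873)(0.961423)(368) − (0.821873)(0.275074)(324) + (0.569671)(38) = -342.38 m.
Horizontal magnitude = √(ΔE² + ΔN²) = √(210.27² + (-342.38)²) = 401.80 m.

401.8 m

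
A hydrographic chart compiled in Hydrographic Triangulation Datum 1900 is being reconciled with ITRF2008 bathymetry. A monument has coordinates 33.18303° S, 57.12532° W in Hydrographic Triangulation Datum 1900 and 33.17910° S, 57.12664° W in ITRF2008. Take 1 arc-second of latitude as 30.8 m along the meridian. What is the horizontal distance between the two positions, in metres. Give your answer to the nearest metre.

Δφ = -33.17910° − -33.18303° = +0.00393°; Δλ = -57.12664° − -57.12532° = -0.00132°.
1° of latitude = 3600 × 30.80 = 110880 m.
ΔN = Δφ × 110880 = 435.8 m; ΔE = Δλ × 110880 × cos(-33.18303°) = -0.00132 × 110880 × 0.836926 = -122.5 m.
Distance = √(ΔE² + ΔN²) = √((-122.5)² + 435.8²) = 452.6 m.

453 m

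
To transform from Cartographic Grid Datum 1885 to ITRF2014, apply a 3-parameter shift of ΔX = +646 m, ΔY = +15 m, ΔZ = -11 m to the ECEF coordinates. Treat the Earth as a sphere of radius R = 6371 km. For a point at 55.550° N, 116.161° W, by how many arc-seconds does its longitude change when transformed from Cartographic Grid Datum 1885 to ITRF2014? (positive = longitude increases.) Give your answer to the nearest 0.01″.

Δλ = 32.81″

sin φ = 0.824620, cos φ = 0.565687, sin λ = -0.897559, cos λ = -0.440895.
East component: ΔE = −sin λ·ΔX + cos λ·ΔY = −(-0.897559)(646) + (-0.440895)(15) = 573.21 m.
1° of latitude spans πR/180 = 111195 m; at latitude φ, 1° of longitude spans that × cos φ = 62901.5 m, so Δλ = 573.21 / 62901.5 × 3600 = 32.806″.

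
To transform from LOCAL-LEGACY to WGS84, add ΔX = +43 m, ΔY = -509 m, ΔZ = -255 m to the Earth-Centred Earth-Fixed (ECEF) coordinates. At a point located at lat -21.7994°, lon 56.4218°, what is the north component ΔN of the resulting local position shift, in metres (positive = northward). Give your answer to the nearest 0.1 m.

ΔN = -385.4 m

The local north axis is (−sin φ cos λ, −sin φ sin λ, cos φ), giving ΔN = 8.832 − 157.480 − 236.765 = -385.41 m.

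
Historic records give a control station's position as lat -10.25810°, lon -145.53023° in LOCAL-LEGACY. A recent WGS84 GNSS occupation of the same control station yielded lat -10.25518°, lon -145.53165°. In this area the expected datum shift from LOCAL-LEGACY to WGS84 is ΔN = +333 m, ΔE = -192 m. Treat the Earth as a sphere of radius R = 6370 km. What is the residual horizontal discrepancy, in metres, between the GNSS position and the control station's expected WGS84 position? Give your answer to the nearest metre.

38 m

Observed coordinate differences: Δφ = +0.00292°, Δλ = -0.00142°.
Converting to metres (1° lat = 111177 m, cos φ = 0.984016): observed ΔN = 324.6 m, observed ΔE = -155.3 m.
Subtracting the expected shift leaves a residual of 324.6 − (333) = -8.4 m north and -155.3 − (-192) = 36.7 m east.
Residual distance = √((-8.4)² + 36.7²) = 37.6 m.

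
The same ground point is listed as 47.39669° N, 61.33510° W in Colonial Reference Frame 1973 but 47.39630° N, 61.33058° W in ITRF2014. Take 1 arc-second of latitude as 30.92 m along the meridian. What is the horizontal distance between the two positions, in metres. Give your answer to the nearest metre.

343 m

Δφ = 47.39630° − 47.39669° = -0.00039°; Δλ = -61.33058° − -61.33510° = +0.00452°.
1° of latitude = 3600 × 30.92 = 111312 m.
ΔN = Δφ × 111312 = -43.4 m; ΔE = Δλ × 111312 × cos(47.39669°) = +0.00452 × 111312 × 0.676918 = 340.6 m.
Distance = √(ΔE² + ΔN²) = √(340.6² + (-43.4)²) = 343.3 m.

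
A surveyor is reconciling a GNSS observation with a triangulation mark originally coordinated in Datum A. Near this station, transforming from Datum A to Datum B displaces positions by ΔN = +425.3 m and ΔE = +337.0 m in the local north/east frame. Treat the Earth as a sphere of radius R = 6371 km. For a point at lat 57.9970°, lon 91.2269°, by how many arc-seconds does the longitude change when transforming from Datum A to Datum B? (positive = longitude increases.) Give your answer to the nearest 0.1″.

Δλ = 20.6″

At latitude 57.9970°, cos φ = 0.529964.
One radian of longitude at latitude φ spans R cos φ, so Δλ = ΔE / (R cos φ) = 337.0 / (6371000 × 0.529964) = 9.9810e-05 rad = 20.587″.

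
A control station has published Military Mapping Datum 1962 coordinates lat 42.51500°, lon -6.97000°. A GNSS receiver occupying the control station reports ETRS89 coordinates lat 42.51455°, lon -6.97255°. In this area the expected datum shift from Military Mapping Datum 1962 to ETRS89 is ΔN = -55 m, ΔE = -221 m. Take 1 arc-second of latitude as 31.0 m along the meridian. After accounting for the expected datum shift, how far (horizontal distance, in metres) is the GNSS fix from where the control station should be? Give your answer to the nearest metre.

12 m

Observed coordinate differences: Δφ = -0.00045°, Δλ = -0.00255°.
Converting to metres (1° lat = 111600 m, cos φ = 0.737100): observed ΔN = -50.2 m, observed ΔE = -209.8 m.
Subtracting the expected shift leaves a residual of -50.2 − (-55) = 4.8 m north and -209.8 − (-221) = 11.2 m east.
Residual distance = √(4.8² + 11.2²) = 12.2 m.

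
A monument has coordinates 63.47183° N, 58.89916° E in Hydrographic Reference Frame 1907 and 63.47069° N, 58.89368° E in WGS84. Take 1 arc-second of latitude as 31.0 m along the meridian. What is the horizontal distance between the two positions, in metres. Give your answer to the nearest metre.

Δφ = 63.47069° − 63.47183° = -0.00114°; Δλ = 58.89368° − 58.89916° = -0.00548°.
1° of latitude = 3600 × 31.00 = 111600 m.
ΔN = Δφ × 111600 = -127.2 m; ΔE = Δλ × 111600 × cos(63.47183°) = -0.00548 × 111600 × 0.446638 = -273.1 m.
Distance = √(ΔE² + ΔN²) = √((-273.1)² + (-127.2)²) = 301.3 m.

301 m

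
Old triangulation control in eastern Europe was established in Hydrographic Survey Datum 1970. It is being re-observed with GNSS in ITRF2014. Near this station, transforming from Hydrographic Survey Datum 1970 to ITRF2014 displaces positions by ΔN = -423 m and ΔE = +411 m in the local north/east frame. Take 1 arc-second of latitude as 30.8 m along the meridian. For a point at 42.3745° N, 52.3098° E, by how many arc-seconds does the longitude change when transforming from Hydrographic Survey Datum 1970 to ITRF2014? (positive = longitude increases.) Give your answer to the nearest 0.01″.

Δλ = 18.06″

At latitude 42.3745°, cos φ = 0.738755.
1″ of longitude at this latitude = 30.80 × cos φ = 22.7537 m, so Δλ = 411.0 / 22.7537 = 18.063″.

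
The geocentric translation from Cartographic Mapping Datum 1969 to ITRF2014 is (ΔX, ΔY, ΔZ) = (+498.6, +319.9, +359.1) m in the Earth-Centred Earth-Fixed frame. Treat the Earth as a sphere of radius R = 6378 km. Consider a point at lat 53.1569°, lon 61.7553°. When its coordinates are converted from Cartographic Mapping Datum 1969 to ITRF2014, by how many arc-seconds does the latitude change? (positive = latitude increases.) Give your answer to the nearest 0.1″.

Δφ = -6.4″

sin φ = 0.800281, cos φ = 0.599626, sin λ = 0.880935, cos λ = 0.473238.
North component: ΔN = −sin φ cos λ·ΔX − sin φ sin λ·ΔY + cos φ·ΔZ = −(0.800281)(0.473238)(498.6) − (0.800281)(0.880935)(319.9) + (0.599626)(359.1) = -199.03 m.
1° of latitude spans πR/180 = 111317 m, so Δφ = -199.03 / 111317 × 3600 = -6.437″.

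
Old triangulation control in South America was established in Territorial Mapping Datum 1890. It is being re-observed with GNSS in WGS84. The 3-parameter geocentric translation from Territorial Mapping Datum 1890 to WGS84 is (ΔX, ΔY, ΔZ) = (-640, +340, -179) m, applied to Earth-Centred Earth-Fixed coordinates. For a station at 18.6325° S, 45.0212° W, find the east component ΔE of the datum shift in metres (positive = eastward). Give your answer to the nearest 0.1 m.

ΔE = -212.4 m

The local east axis at (φ, λ) is (−sin λ, cos λ, 0), so ΔE = −sin(-45.0212°)·(-640) + cos(-45.0212°)·340 = -212.39 m.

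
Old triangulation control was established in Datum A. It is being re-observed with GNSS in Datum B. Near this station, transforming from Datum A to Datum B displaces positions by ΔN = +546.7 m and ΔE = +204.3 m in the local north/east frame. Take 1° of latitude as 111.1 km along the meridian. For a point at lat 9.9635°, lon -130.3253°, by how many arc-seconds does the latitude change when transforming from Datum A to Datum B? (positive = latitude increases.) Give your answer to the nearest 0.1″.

Δφ = 17.7″

1° of latitude = 111.1 km, so Δφ = 546.7 / 111100 = 0.0049208° = 17.715″.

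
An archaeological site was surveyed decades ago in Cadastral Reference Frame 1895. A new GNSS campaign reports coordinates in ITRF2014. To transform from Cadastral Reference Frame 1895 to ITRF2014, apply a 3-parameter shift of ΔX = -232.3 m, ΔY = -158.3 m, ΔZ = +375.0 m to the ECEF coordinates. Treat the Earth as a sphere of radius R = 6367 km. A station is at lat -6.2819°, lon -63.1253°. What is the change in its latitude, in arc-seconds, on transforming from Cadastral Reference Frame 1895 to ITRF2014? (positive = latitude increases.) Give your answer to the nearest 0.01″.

sin φ = -0.109420, cos φ = 0.993996, sin λ = -0.891997, cos λ = 0.452041.
North component: ΔN = −sin φ cos λ·ΔX − sin φ sin λ·ΔY + cos φ·ΔZ = −(-0.109420)(0.452041)(-232.3) − (-0.109420)(-0.891997)(-158.3) + (0.993996)(375.0) = 376.71 m.
1° of latitude spans πR/180 = 111125 m, so Δφ = 376.71 / 111125 × 3600 = 12.204″.

Δφ = 12.20″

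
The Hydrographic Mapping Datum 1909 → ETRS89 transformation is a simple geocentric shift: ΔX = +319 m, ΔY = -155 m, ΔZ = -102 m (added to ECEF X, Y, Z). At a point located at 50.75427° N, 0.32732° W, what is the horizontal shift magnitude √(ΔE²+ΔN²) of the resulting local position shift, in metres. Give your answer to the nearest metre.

348 m

The local east axis at (φ, λ) is (−sin λ, cos λ, 0), so ΔE = −sin(-0.32732°)·319 + cos(-0.32732°)·(-155) = -153.18 m.
The local north axis is (−sin φ cos λ, −sin φ sin λ, cos φ), giving ΔN = -247.042 − 0.686 − 64.530 = -312.26 m.
Horizontal magnitude = √(ΔE² + ΔN²) = √((-153.18)² + (-312.26)²) = 347.80 m.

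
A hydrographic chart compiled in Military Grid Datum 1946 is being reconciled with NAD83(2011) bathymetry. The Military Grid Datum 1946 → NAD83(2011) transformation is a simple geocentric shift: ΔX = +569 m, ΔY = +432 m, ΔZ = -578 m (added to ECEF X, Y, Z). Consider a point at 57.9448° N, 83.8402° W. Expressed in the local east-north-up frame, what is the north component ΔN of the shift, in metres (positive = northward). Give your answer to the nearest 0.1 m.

ΔN = 5.5 m

At φ = 57.9448°, λ = -83.8402°: sin φ = 0.847537, cos φ = 0.530736, sin λ = -0.994226, cos λ = 0.107302.
ΔN = −sin φ cos λ·ΔX − sin φ sin λ·ΔY + cos φ·ΔZ = −(0.847537)(0.107302)(569) − (0.847537)(-0.994226)(432) + (0.530736)(-578) = 5.51 m.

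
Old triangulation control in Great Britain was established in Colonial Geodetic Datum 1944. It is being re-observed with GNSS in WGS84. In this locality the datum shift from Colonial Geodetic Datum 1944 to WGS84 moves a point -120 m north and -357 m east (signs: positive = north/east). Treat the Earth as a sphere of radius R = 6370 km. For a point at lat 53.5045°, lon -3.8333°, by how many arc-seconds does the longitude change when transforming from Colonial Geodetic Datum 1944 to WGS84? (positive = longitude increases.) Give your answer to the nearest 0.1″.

Δλ = -19.4″

At latitude 53.5045°, cos φ = 0.594760.
One radian of longitude at latitude φ spans R cos φ, so Δλ = ΔE / (R cos φ) = -357.0 / (6370000 × 0.594760) = -9.4230e-05 rad = -19.436″.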